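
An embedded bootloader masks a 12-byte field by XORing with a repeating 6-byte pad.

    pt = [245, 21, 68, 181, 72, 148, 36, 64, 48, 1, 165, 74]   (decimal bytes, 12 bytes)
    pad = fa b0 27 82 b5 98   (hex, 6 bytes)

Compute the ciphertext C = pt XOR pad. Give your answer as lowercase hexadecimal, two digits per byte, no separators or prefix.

The 6-byte key repeats, so the effective keystream is fa b0 27 82 b5 98 fa b0 27 82 b5 98.
byte 0: f5 XOR fa = 0f
byte 1: 15 XOR b0 = a5
byte 2: 44 XOR 27 = 63
byte 3: b5 XOR 82 = 37
byte 4: 48 XOR b5 = fd
byte 5: 94 XOR 98 = 0c
byte 6: 24 XOR fa = de
byte 7: 40 XOR b0 = f0
byte 8: 30 XOR 27 = 17
byte 9: 01 XOR 82 = 83
byte 10: a5 XOR b5 = 10
byte 11: 4a XOR 98 = d2

0fa56337fd0cdef0178310d2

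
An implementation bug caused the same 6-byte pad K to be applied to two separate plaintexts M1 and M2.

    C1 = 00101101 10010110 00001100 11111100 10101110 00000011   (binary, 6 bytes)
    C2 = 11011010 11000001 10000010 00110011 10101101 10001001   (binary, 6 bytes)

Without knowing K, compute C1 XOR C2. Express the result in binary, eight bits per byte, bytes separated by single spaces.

11110111 01010111 10001110 11001111 00000011 10001010

C1 ⊕ C2 = (M1 ⊕ K) ⊕ (M2 ⊕ K) = M1 ⊕ M2 — the shared key cancels under XOR.
00101101 xor 11011010 = 11110111
10010110 xor 11000001 = 01010111
00001100 xor 10000010 = 10001110
11111100 xor 00110011 = 11001111
10101110 xor 10101101 = 00000011
00000011 xor 10001001 = 10001010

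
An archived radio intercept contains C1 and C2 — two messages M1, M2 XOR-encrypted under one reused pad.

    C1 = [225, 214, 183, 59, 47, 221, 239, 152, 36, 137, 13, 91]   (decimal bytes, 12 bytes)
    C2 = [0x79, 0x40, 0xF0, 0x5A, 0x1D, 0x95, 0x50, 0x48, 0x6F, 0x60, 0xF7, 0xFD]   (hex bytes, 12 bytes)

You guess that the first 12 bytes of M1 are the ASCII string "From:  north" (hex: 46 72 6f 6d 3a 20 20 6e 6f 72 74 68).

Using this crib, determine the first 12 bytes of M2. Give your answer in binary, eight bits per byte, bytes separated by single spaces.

First, C1 ⊕ C2 = (M1 ⊕ K) ⊕ (M2 ⊕ K) = M1 ⊕ M2, so the key drops out. Then M2 = (M1 ⊕ M2) ⊕ M1 over the first 12 bytes.
byte 0: (e1 ⊕ 79) ⊕ 46 = 98 ⊕ 46 = de
byte 1: (d6 ⊕ 40) ⊕ 72 = 96 ⊕ 72 = e4
byte 2: (b7 ⊕ f0) ⊕ 6f = 47 ⊕ 6f = 28
byte 3: (3b ⊕ 5a) ⊕ 6d = 61 ⊕ 6d = 0c
byte 4: (2f ⊕ 1d) ⊕ 3a = 32 ⊕ 3a = 08
byte 5: (dd ⊕ 95) ⊕ 20 = 48 ⊕ 20 = 68
byte 6: (ef ⊕ 50) ⊕ 20 = bf ⊕ 20 = 9f
byte 7: (98 ⊕ 48) ⊕ 6e = d0 ⊕ 6e = be
byte 8: (24 ⊕ 6f) ⊕ 6f = 4b ⊕ 6f = 24
byte 9: (89 ⊕ 60) ⊕ 72 = e9 ⊕ 72 = 9b
byte 10: (0d ⊕ f7) ⊕ 74 = fa ⊕ 74 = 8e
byte 11: (5b ⊕ fd) ⊕ 68 = a6 ⊕ 68 = ce

11011110 11100100 00101000 00001100 00001000 01101000 10011111 10111110 00100100 10011011 10001110 11001110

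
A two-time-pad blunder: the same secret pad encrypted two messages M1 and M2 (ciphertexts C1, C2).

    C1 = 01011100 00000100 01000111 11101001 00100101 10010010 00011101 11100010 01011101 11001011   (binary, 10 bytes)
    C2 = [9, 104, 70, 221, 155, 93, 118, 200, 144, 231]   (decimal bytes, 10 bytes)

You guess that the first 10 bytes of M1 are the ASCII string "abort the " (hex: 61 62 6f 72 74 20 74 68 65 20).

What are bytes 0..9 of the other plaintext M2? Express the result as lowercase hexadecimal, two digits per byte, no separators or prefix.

First, C1 ⊕ C2 = (M1 ⊕ K) ⊕ (M2 ⊕ K) = M1 ⊕ M2, so the key drops out. Then M2 = (M1 ⊕ M2) ⊕ M1 over the first 10 bytes.
byte 0: (5c xor 09) xor 61 = 55 xor 61 = 34
byte 1: (04 xor 68) xor 62 = 6c xor 62 = 0e
byte 2: (47 xor 46) xor 6f = 01 xor 6f = 6e
byte 3: (e9 xor dd) xor 72 = 34 xor 72 = 46
byte 4: (25 xor 9b) xor 74 = be xor 74 = ca
byte 5: (92 xor 5d) xor 20 = cf xor 20 = ef
byte 6: (1d xor 76) xor 74 = 6b xor 74 = 1f
byte 7: (e2 xor c8) xor 68 = 2a xor 68 = 42
byte 8: (5d xor 90) xor 65 = cd xor 65 = a8
byte 9: (cb xor e7) xor 20 = 2c xor 20 = 0c

340e6e46caef1f42a80c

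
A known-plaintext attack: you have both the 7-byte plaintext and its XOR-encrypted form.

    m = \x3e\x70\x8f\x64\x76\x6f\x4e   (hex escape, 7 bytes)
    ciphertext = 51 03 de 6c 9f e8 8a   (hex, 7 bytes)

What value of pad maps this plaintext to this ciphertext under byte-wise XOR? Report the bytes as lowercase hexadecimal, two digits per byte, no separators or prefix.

6f735108e987c4

Since ciphertext = m ⊕ pad, XORing both sides with m gives pad = m ⊕ ciphertext.
byte 0: 3e xor 51 = 6f
byte 1: 70 xor 03 = 73
byte 2: 8f xor de = 51
byte 3: 64 xor 6c = 08
byte 4: 76 xor 9f = e9
byte 5: 6f xor e8 = 87
byte 6: 4e xor 8a = c4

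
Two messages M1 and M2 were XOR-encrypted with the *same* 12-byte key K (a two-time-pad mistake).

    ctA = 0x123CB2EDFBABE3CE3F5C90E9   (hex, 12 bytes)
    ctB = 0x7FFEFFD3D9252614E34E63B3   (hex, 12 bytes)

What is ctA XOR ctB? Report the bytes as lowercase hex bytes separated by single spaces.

ctA ⊕ ctB = (M1 ⊕ K) ⊕ (M2 ⊕ K) = M1 ⊕ M2 — the shared key cancels under XOR.
00010010 xor 01111111 = 01101101
00111100 xor 11111110 = 11000010
10110010 xor 11111111 = 01001101
11101101 xor 11010011 = 00111110
11111011 xor 11011001 = 00100010
10101011 xor 00100101 = 10001110
11100011 xor 00100110 = 11000101
11001110 xor 00010100 = 11011010
00111111 xor 11100011 = 11011100
01011100 xor 01001110 = 00010010
10010000 xor 01100011 = 11110011
11101001 xor 10110011 = 01011010

6d c2 4d 3e 22 8e c5 da dc 12 f3 5a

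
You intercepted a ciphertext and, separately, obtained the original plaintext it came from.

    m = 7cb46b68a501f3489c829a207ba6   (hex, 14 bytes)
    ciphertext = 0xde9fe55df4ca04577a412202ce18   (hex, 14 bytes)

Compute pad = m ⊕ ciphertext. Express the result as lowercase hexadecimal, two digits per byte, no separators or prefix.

a22b8e3551cbf71fe6c3b822b5be

Since ciphertext = m ⊕ pad, XORing both sides with m gives pad = m ⊕ ciphertext.
124 XOR 222 = 162
180 XOR 159 =  43
107 XOR 229 = 142
104 XOR  93 =  53
165 XOR 244 =  81
  1 XOR 202 = 203
243 XOR   4 = 247
 72 XOR  87 =  31
156 XOR 122 = 230
130 XOR  65 = 195
154 XOR  34 = 184
 32 XOR   2 =  34
123 XOR 206 = 181
166 XOR  24 = 190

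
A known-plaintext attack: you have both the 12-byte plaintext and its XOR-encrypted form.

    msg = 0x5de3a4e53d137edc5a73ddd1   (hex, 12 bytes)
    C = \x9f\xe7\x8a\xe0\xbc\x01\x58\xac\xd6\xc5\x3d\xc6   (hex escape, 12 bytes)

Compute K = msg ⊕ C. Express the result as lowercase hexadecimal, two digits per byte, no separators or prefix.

Since C = msg ⊕ K, XORing both sides with msg gives K = msg ⊕ C.
5d ⊕ 9f = c2
e3 ⊕ e7 = 04
a4 ⊕ 8a = 2e
e5 ⊕ e0 = 05
3d ⊕ bc = 81
13 ⊕ 01 = 12
7e ⊕ 58 = 26
dc ⊕ ac = 70
5a ⊕ d6 = 8c
73 ⊕ c5 = b6
dd ⊕ 3d = e0
d1 ⊕ c6 = 17

c2042e05811226708cb6e017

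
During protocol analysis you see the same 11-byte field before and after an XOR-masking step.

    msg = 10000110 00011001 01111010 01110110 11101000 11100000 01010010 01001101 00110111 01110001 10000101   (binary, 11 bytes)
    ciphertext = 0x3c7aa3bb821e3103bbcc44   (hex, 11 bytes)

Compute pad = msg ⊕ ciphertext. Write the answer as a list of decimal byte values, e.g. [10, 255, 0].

[186, 99, 217, 205, 106, 254, 99, 78, 140, 189, 193]

Since ciphertext = msg ⊕ pad, XORing both sides with msg gives pad = msg ⊕ ciphertext.
86 XOR 3c = ba
19 XOR 7a = 63
7a XOR a3 = d9
76 XOR bb = cd
e8 XOR 82 = 6a
e0 XOR 1e = fe
52 XOR 31 = 63
4d XOR 03 = 4e
37 XOR bb = 8c
71 XOR cc = bd
85 XOR 44 = c1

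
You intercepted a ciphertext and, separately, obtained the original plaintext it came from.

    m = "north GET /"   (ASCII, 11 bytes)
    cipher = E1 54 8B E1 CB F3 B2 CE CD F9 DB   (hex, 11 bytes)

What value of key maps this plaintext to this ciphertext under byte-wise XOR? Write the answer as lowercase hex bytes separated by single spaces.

8f 3b f9 95 a3 d3 f5 8b 99 d9 f4

Since cipher = m ⊕ key, XORing both sides with m gives key = m ⊕ cipher.
byte 0: 6e ⊕ e1 = 8f
byte 1: 6f ⊕ 54 = 3b
byte 2: 72 ⊕ 8b = f9
byte 3: 74 ⊕ e1 = 95
byte 4: 68 ⊕ cb = a3
byte 5: 20 ⊕ f3 = d3
byte 6: 47 ⊕ b2 = f5
byte 7: 45 ⊕ ce = 8b
byte 8: 54 ⊕ cd = 99
byte 9: 20 ⊕ f9 = d9
byte 10: 2f ⊕ db = f4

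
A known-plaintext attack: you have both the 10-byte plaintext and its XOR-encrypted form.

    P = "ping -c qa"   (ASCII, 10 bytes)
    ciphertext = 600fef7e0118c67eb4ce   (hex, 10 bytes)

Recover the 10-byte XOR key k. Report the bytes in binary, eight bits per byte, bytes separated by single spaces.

00010000 01100110 10000001 00011001 00100001 00110101 10100101 01011110 11000101 10101111

Since ciphertext = P ⊕ k, XORing both sides with P gives k = P ⊕ ciphertext.
01110000 xor 01100000 = 00010000
01101001 xor 00001111 = 01100110
01101110 xor 11101111 = 10000001
01100111 xor 01111110 = 00011001
00100000 xor 00000001 = 00100001
00101101 xor 00011000 = 00110101
01100011 xor 11000110 = 10100101
00100000 xor 01111110 = 01011110
01110001 xor 10110100 = 11000101
01100001 xor 11001110 = 10101111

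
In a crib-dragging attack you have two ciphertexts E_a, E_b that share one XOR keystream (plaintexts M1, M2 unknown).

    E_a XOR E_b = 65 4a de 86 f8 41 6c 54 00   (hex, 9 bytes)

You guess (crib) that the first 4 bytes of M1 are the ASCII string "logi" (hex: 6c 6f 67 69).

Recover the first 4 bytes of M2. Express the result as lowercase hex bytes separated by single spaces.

Since E_a ⊕ E_b = M1 ⊕ M2, XORing with the guessed M1 bytes yields the corresponding M2 bytes: M2 = (E_a ⊕ E_b) ⊕ M1.
byte 0: 01100101 ⊕ 01101100 = 00001001
byte 1: 01001010 ⊕ 01101111 = 00100101
byte 2: 11011110 ⊕ 01100111 = 10111001
byte 3: 10000110 ⊕ 01101001 = 11101111

09 25 b9 ef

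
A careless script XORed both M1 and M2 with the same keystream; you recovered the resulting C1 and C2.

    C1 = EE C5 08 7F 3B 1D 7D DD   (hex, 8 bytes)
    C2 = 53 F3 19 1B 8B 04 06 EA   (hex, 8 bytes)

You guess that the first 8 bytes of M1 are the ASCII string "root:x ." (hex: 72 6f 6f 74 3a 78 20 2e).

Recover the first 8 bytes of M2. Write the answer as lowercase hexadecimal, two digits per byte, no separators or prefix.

cf597e108a615b19

First, C1 ⊕ C2 = (M1 ⊕ K) ⊕ (M2 ⊕ K) = M1 ⊕ M2, so the key drops out. Then M2 = (M1 ⊕ M2) ⊕ M1 over the first 8 bytes.
byte 0: (ee XOR 53) XOR 72 = bd XOR 72 = cf
byte 1: (c5 XOR f3) XOR 6f = 36 XOR 6f = 59
byte 2: (08 XOR 19) XOR 6f = 11 XOR 6f = 7e
byte 3: (7f XOR 1b) XOR 74 = 64 XOR 74 = 10
byte 4: (3b XOR 8b) XOR 3a = b0 XOR 3a = 8a
byte 5: (1d XOR 04) XOR 78 = 19 XOR 78 = 61
byte 6: (7d XOR 06) XOR 20 = 7b XOR 20 = 5b
byte 7: (dd XOR ea) XOR 2e = 37 XOR 2e = 19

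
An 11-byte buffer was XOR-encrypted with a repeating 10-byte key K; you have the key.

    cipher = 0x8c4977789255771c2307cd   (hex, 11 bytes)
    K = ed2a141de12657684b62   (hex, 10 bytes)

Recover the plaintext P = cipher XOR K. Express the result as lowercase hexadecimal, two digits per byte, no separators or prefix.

6163636573732074686520

The 10-byte key repeats, so the effective keystream is ed 2a 14 1d e1 26 57 68 4b 62 ed.
byte 0: 8c ⊕ ed = 61
byte 1: 49 ⊕ 2a = 63
byte 2: 77 ⊕ 14 = 63
byte 3: 78 ⊕ 1d = 65
byte 4: 92 ⊕ e1 = 73
byte 5: 55 ⊕ 26 = 73
byte 6: 77 ⊕ 57 = 20
byte 7: 1c ⊕ 68 = 74
byte 8: 23 ⊕ 4b = 68
byte 9: 07 ⊕ 62 = 65
byte 10: cd ⊕ ed = 20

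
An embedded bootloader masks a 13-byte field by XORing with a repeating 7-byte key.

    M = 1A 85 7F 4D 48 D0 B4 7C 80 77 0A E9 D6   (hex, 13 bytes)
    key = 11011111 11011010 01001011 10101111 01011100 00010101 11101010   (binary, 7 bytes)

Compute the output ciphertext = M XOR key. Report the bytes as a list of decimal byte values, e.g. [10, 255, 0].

[197, 95, 52, 226, 20, 197, 94, 163, 90, 60, 165, 181, 195]

The 7-byte key repeats, so the effective keystream is df da 4b af 5c 15 ea df da 4b af 5c 15.
byte 0: 1a XOR df = c5
byte 1: 85 XOR da = 5f
byte 2: 7f XOR 4b = 34
byte 3: 4d XOR af = e2
byte 4: 48 XOR 5c = 14
byte 5: d0 XOR 15 = c5
byte 6: b4 XOR ea = 5e
byte 7: 7c XOR df = a3
byte 8: 80 XOR da = 5a
byte 9: 77 XOR 4b = 3c
byte 10: 0a XOR af = a5
byte 11: e9 XOR 5c = b5
byte 12: d6 XOR 15 = c3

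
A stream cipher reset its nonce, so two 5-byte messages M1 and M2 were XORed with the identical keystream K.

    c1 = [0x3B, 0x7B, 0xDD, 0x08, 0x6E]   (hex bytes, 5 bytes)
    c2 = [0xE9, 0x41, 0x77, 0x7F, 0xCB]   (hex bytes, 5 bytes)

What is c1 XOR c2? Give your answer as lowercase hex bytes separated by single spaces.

c1 ⊕ c2 = (M1 ⊕ K) ⊕ (M2 ⊕ K) = M1 ⊕ M2 — the shared key cancels under XOR.
 59 xor 233 = 210
123 xor  65 =  58
221 xor 119 = 170
  8 xor 127 = 119
110 xor 203 = 165

d2 3a aa 77 a5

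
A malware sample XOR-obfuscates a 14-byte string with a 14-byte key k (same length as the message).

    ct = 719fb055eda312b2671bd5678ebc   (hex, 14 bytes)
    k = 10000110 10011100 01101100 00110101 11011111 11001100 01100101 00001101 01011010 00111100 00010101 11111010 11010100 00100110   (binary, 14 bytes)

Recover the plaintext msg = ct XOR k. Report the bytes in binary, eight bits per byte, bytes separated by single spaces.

11110111 00000011 11011100 01100000 00110010 01101111 01110111 10111111 00111101 00100111 11000000 10011101 01011010 10011010

XOR is its own inverse, so applying the key byte-wise gives the result directly.
71 XOR 86 = f7
9f XOR 9c = 03
b0 XOR 6c = dc
55 XOR 35 = 60
ed XOR df = 32
a3 XOR cc = 6f
12 XOR 65 = 77
b2 XOR 0d = bf
67 XOR 5a = 3d
1b XOR 3c = 27
d5 XOR 15 = c0
67 XOR fa = 9d
8e XOR d4 = 5a
bc XOR 26 = 9a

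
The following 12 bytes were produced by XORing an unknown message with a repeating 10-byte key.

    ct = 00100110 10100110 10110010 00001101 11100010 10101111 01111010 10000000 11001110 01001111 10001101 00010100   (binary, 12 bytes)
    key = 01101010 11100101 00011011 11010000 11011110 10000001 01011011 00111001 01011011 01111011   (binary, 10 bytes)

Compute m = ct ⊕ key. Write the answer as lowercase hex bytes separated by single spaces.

The 10-byte key repeats, so the effective keystream is 6a e5 1b d0 de 81 5b 39 5b 7b 6a e5.
byte 0:  38 ⊕ 106 =  76
byte 1: 166 ⊕ 229 =  67
byte 2: 178 ⊕  27 = 169
byte 3:  13 ⊕ 208 = 221
byte 4: 226 ⊕ 222 =  60
byte 5: 175 ⊕ 129 =  46
byte 6: 122 ⊕  91 =  33
byte 7: 128 ⊕  57 = 185
byte 8: 206 ⊕  91 = 149
byte 9:  79 ⊕ 123 =  52
byte 10: 141 ⊕ 106 = 231
byte 11:  20 ⊕ 229 = 241

4c 43 a9 dd 3c 2e 21 b9 95 34 e7 f1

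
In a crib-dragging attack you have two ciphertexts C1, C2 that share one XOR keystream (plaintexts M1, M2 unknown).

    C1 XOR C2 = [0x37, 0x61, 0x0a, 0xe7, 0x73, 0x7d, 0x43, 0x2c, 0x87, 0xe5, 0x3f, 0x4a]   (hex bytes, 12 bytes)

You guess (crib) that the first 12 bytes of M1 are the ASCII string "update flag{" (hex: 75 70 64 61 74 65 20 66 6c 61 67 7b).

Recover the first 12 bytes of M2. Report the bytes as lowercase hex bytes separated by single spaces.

Since C1 ⊕ C2 = M1 ⊕ M2, XORing with the guessed M1 bytes yields the corresponding M2 bytes: M2 = (C1 ⊕ C2) ⊕ M1.
37 ^ 75 = 42
61 ^ 70 = 11
0a ^ 64 = 6e
e7 ^ 61 = 86
73 ^ 74 = 07
7d ^ 65 = 18
43 ^ 20 = 63
2c ^ 66 = 4a
87 ^ 6c = eb
e5 ^ 61 = 84
3f ^ 67 = 58
4a ^ 7b = 31

42 11 6e 86 07 18 63 4a eb 84 58 31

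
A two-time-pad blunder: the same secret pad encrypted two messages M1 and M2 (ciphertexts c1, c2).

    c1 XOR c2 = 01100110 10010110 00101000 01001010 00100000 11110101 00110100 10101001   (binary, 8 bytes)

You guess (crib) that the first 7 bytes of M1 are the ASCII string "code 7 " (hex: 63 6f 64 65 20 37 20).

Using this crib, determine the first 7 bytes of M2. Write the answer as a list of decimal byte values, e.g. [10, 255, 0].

[5, 249, 76, 47, 0, 194, 20]

Since c1 ⊕ c2 = M1 ⊕ M2, XORing with the guessed M1 bytes yields the corresponding M2 bytes: M2 = (c1 ⊕ c2) ⊕ M1.
102 ^  99 =   5
150 ^ 111 = 249
 40 ^ 100 =  76
 74 ^ 101 =  47
 32 ^  32 =   0
245 ^  55 = 194
 52 ^  32 =  20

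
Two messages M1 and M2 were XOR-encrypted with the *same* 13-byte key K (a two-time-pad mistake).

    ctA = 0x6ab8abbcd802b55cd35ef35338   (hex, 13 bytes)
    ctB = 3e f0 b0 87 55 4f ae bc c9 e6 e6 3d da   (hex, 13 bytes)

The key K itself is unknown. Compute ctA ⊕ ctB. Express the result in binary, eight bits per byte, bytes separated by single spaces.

ctA ⊕ ctB = (M1 ⊕ K) ⊕ (M2 ⊕ K) = M1 ⊕ M2 — the shared key cancels under XOR.
01101010 XOR 00111110 = 01010100
10111000 XOR 11110000 = 01001000
10101011 XOR 10110000 = 00011011
10111100 XOR 10000111 = 00111011
11011000 XOR 01010101 = 10001101
00000010 XOR 01001111 = 01001101
10110101 XOR 10101110 = 00011011
01011100 XOR 10111100 = 11100000
11010011 XOR 11001001 = 00011010
01011110 XOR 11100110 = 10111000
11110011 XOR 11100110 = 00010101
01010011 XOR 00111101 = 01101110
00111000 XOR 11011010 = 11100010

01010100 01001000 00011011 00111011 10001101 01001101 00011011 11100000 00011010 10111000 00010101 01101110 11100010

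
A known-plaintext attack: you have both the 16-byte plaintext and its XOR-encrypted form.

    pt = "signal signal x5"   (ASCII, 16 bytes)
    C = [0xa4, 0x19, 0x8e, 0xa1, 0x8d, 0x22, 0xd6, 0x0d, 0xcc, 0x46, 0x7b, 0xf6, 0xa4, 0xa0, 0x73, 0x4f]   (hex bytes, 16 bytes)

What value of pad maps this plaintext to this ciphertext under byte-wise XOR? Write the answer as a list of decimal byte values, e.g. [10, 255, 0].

[215, 112, 233, 207, 236, 78, 246, 126, 165, 33, 21, 151, 200, 128, 11, 122]

Since C = pt ⊕ pad, XORing both sides with pt gives pad = pt ⊕ C.
01110011 ^ 10100100 = 11010111
01101001 ^ 00011001 = 01110000
01100111 ^ 10001110 = 11101001
01101110 ^ 10100001 = 11001111
01100001 ^ 10001101 = 11101100
01101100 ^ 00100010 = 01001110
00100000 ^ 11010110 = 11110110
01110011 ^ 00001101 = 01111110
01101001 ^ 11001100 = 10100101
01100111 ^ 01000110 = 00100001
01101110 ^ 01111011 = 00010101
01100001 ^ 11110110 = 10010111
01101100 ^ 10100100 = 11001000
00100000 ^ 10100000 = 10000000
01111000 ^ 01110011 = 00001011
00110101 ^ 01001111 = 01111010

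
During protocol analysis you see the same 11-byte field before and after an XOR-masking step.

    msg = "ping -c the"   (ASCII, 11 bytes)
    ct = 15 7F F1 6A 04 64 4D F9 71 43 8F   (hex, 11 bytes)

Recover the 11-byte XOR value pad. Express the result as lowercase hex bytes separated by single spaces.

Since ct = msg ⊕ pad, XORing both sides with msg gives pad = msg ⊕ ct.
70 XOR 15 = 65
69 XOR 7f = 16
6e XOR f1 = 9f
67 XOR 6a = 0d
20 XOR 04 = 24
2d XOR 64 = 49
63 XOR 4d = 2e
20 XOR f9 = d9
74 XOR 71 = 05
68 XOR 43 = 2b
65 XOR 8f = ea

65 16 9f 0d 24 49 2e d9 05 2b ea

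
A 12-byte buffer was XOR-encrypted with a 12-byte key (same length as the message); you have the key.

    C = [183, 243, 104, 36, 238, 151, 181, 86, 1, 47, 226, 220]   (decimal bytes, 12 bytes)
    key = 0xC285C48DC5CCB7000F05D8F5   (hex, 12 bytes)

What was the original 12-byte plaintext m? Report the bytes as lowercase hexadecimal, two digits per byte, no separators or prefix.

XOR is its own inverse, so applying the key byte-wise gives the result directly.
183 ^ 194 = 117
243 ^ 133 = 118
104 ^ 196 = 172
 36 ^ 141 = 169
238 ^ 197 =  43
151 ^ 204 =  91
181 ^ 183 =   2
 86 ^   0 =  86
  1 ^  15 =  14
 47 ^   5 =  42
226 ^ 216 =  58
220 ^ 245 =  41

7576aca92b5b02560e2a3a29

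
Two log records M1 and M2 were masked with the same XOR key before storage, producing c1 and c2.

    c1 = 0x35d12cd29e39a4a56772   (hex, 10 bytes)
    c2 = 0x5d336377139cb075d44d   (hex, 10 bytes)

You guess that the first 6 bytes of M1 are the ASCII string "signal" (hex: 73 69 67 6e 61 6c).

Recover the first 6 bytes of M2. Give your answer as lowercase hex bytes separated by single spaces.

1b 8b 28 cb ec c9

First, c1 ⊕ c2 = (M1 ⊕ K) ⊕ (M2 ⊕ K) = M1 ⊕ M2, so the key drops out. Then M2 = (M1 ⊕ M2) ⊕ M1 over the first 6 bytes.
byte 0: (35 ^ 5d) ^ 73 = 68 ^ 73 = 1b
byte 1: (d1 ^ 33) ^ 69 = e2 ^ 69 = 8b
byte 2: (2c ^ 63) ^ 67 = 4f ^ 67 = 28
byte 3: (d2 ^ 77) ^ 6e = a5 ^ 6e = cb
byte 4: (9e ^ 13) ^ 61 = 8d ^ 61 = ec
byte 5: (39 ^ 9c) ^ 6c = a5 ^ 6c = c9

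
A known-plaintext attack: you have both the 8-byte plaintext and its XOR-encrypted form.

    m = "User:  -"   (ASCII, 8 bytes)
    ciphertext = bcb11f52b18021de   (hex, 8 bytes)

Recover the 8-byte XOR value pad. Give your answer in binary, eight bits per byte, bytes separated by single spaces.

Since ciphertext = m ⊕ pad, XORing both sides with m gives pad = m ⊕ ciphertext.
byte 0: 01010101 xor 10111100 = 11101001
byte 1: 01110011 xor 10110001 = 11000010
byte 2: 01100101 xor 00011111 = 01111010
byte 3: 01110010 xor 01010010 = 00100000
byte 4: 00111010 xor 10110001 = 10001011
byte 5: 00100000 xor 10000000 = 10100000
byte 6: 00100000 xor 00100001 = 00000001
byte 7: 00101101 xor 11011110 = 11110011

11101001 11000010 01111010 00100000 10001011 10100000 00000001 11110011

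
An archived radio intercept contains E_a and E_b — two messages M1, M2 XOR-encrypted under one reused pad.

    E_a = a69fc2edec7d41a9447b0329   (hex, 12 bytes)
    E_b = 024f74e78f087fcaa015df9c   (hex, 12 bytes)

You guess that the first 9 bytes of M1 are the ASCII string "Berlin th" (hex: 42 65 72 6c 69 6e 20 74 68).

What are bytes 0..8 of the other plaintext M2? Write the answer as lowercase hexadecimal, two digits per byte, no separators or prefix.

First, E_a ⊕ E_b = (M1 ⊕ K) ⊕ (M2 ⊕ K) = M1 ⊕ M2, so the key drops out. Then M2 = (M1 ⊕ M2) ⊕ M1 over the first 9 bytes.
byte 0: (a6 ^ 02) ^ 42 = a4 ^ 42 = e6
byte 1: (9f ^ 4f) ^ 65 = d0 ^ 65 = b5
byte 2: (c2 ^ 74) ^ 72 = b6 ^ 72 = c4
byte 3: (ed ^ e7) ^ 6c = 0a ^ 6c = 66
byte 4: (ec ^ 8f) ^ 69 = 63 ^ 69 = 0a
byte 5: (7d ^ 08) ^ 6e = 75 ^ 6e = 1b
byte 6: (41 ^ 7f) ^ 20 = 3e ^ 20 = 1e
byte 7: (a9 ^ ca) ^ 74 = 63 ^ 74 = 17
byte 8: (44 ^ a0) ^ 68 = e4 ^ 68 = 8c

e6b5c4660a1b1e178c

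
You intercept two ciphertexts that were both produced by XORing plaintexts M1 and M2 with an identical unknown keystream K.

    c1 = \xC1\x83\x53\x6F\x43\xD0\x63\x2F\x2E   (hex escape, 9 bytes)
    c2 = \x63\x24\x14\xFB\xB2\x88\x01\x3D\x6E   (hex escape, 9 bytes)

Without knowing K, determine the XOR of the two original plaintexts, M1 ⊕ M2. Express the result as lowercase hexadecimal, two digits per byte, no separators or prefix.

c1 ⊕ c2 = (M1 ⊕ K) ⊕ (M2 ⊕ K) = M1 ⊕ M2 — the shared key cancels under XOR.
193 XOR  99 = 162
131 XOR  36 = 167
 83 XOR  20 =  71
111 XOR 251 = 148
 67 XOR 178 = 241
208 XOR 136 =  88
 99 XOR   1 =  98
 47 XOR  61 =  18
 46 XOR 110 =  64

a2a74794f158621240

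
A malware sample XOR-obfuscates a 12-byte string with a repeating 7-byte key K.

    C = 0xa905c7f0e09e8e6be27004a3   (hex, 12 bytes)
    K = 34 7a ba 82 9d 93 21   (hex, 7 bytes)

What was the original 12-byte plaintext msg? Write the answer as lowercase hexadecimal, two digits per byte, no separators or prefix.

The 7-byte key repeats, so the effective keystream is 34 7a ba 82 9d 93 21 34 7a ba 82 9d.
byte 0: a9 xor 34 = 9d
byte 1: 05 xor 7a = 7f
byte 2: c7 xor ba = 7d
byte 3: f0 xor 82 = 72
byte 4: e0 xor 9d = 7d
byte 5: 9e xor 93 = 0d
byte 6: 8e xor 21 = af
byte 7: 6b xor 34 = 5f
byte 8: e2 xor 7a = 98
byte 9: 70 xor ba = ca
byte 10: 04 xor 82 = 86
byte 11: a3 xor 9d = 3e

9d7f7d727d0daf5f98ca863e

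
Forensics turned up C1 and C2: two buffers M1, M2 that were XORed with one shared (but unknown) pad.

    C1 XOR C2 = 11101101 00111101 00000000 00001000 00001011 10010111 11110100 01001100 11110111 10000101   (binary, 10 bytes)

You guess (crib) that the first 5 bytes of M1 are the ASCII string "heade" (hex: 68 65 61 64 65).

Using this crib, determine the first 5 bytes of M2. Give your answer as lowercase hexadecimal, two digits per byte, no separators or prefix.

Since C1 ⊕ C2 = M1 ⊕ M2, XORing with the guessed M1 bytes yields the corresponding M2 bytes: M2 = (C1 ⊕ C2) ⊕ M1.
ed xor 68 = 85
3d xor 65 = 58
00 xor 61 = 61
08 xor 64 = 6c
0b xor 65 = 6e

8558616c6e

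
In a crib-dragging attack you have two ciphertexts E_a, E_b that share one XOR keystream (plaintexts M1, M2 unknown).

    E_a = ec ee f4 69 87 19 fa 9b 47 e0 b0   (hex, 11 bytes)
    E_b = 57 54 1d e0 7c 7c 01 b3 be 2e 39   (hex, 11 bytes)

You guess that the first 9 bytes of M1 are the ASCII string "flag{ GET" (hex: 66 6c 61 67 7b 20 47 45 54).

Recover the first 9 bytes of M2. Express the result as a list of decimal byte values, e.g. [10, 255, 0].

[221, 214, 136, 238, 128, 69, 188, 109, 173]

First, E_a ⊕ E_b = (M1 ⊕ K) ⊕ (M2 ⊕ K) = M1 ⊕ M2, so the key drops out. Then M2 = (M1 ⊕ M2) ⊕ M1 over the first 9 bytes.
byte 0: (ec ^ 57) ^ 66 = bb ^ 66 = dd
byte 1: (ee ^ 54) ^ 6c = ba ^ 6c = d6
byte 2: (f4 ^ 1d) ^ 61 = e9 ^ 61 = 88
byte 3: (69 ^ e0) ^ 67 = 89 ^ 67 = ee
byte 4: (87 ^ 7c) ^ 7b = fb ^ 7b = 80
byte 5: (19 ^ 7c) ^ 20 = 65 ^ 20 = 45
byte 6: (fa ^ 01) ^ 47 = fb ^ 47 = bc
byte 7: (9b ^ b3) ^ 45 = 28 ^ 45 = 6d
byte 8: (47 ^ be) ^ 54 = f9 ^ 54 = ad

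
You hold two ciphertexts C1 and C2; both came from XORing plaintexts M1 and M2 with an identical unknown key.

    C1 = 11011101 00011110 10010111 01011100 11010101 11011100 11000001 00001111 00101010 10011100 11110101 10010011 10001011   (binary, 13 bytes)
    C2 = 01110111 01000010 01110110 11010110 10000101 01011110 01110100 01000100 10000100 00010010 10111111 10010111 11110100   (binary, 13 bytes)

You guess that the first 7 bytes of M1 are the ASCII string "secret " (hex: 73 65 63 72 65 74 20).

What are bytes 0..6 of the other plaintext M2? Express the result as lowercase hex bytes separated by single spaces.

First, C1 ⊕ C2 = (M1 ⊕ K) ⊕ (M2 ⊕ K) = M1 ⊕ M2, so the key drops out. Then M2 = (M1 ⊕ M2) ⊕ M1 over the first 7 bytes.
byte 0: (dd ⊕ 77) ⊕ 73 = aa ⊕ 73 = d9
byte 1: (1e ⊕ 42) ⊕ 65 = 5c ⊕ 65 = 39
byte 2: (97 ⊕ 76) ⊕ 63 = e1 ⊕ 63 = 82
byte 3: (5c ⊕ d6) ⊕ 72 = 8a ⊕ 72 = f8
byte 4: (d5 ⊕ 85) ⊕ 65 = 50 ⊕ 65 = 35
byte 5: (dc ⊕ 5e) ⊕ 74 = 82 ⊕ 74 = f6
byte 6: (c1 ⊕ 74) ⊕ 20 = b5 ⊕ 20 = 95

d9 39 82 f8 35 f6 95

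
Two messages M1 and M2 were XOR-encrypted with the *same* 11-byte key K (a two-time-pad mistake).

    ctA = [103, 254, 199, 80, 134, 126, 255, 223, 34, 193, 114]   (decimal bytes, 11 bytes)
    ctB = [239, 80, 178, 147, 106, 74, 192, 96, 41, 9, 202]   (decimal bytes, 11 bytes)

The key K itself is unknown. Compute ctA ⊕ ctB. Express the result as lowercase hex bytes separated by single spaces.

88 ae 75 c3 ec 34 3f bf 0b c8 b8

ctA ⊕ ctB = (M1 ⊕ K) ⊕ (M2 ⊕ K) = M1 ⊕ M2 — the shared key cancels under XOR.
byte 0: 67 XOR ef = 88
byte 1: fe XOR 50 = ae
byte 2: c7 XOR b2 = 75
byte 3: 50 XOR 93 = c3
byte 4: 86 XOR 6a = ec
byte 5: 7e XOR 4a = 34
byte 6: ff XOR c0 = 3f
byte 7: df XOR 60 = bf
byte 8: 22 XOR 29 = 0b
byte 9: c1 XOR 09 = c8
byte 10: 72 XOR ca = b8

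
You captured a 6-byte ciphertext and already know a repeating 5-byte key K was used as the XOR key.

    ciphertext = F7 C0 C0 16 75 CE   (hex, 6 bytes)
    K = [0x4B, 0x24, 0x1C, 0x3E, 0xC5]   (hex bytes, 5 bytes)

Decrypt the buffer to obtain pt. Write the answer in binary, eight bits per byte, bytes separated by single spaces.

The 5-byte key repeats, so the effective keystream is 4b 24 1c 3e c5 4b.
byte 0: f7 xor 4b = bc
byte 1: c0 xor 24 = e4
byte 2: c0 xor 1c = dc
byte 3: 16 xor 3e = 28
byte 4: 75 xor c5 = b0
byte 5: ce xor 4b = 85

10111100 11100100 11011100 00101000 10110000 10000101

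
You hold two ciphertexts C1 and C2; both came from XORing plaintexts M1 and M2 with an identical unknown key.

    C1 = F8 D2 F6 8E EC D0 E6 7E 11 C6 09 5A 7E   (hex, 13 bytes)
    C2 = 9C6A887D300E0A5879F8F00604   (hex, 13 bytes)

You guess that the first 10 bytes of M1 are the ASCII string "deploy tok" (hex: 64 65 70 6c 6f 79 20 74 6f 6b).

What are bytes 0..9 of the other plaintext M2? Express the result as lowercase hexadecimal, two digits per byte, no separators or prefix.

00dd0e9fb3a7cc520755

First, C1 ⊕ C2 = (M1 ⊕ K) ⊕ (M2 ⊕ K) = M1 ⊕ M2, so the key drops out. Then M2 = (M1 ⊕ M2) ⊕ M1 over the first 10 bytes.
byte 0: (f8 ⊕ 9c) ⊕ 64 = 64 ⊕ 64 = 00
byte 1: (d2 ⊕ 6a) ⊕ 65 = b8 ⊕ 65 = dd
byte 2: (f6 ⊕ 88) ⊕ 70 = 7e ⊕ 70 = 0e
byte 3: (8e ⊕ 7d) ⊕ 6c = f3 ⊕ 6c = 9f
byte 4: (ec ⊕ 30) ⊕ 6f = dc ⊕ 6f = b3
byte 5: (d0 ⊕ 0e) ⊕ 79 = de ⊕ 79 = a7
byte 6: (e6 ⊕ 0a) ⊕ 20 = ec ⊕ 20 = cc
byte 7: (7e ⊕ 58) ⊕ 74 = 26 ⊕ 74 = 52
byte 8: (11 ⊕ 79) ⊕ 6f = 68 ⊕ 6f = 07
byte 9: (c6 ⊕ f8) ⊕ 6b = 3e ⊕ 6b = 55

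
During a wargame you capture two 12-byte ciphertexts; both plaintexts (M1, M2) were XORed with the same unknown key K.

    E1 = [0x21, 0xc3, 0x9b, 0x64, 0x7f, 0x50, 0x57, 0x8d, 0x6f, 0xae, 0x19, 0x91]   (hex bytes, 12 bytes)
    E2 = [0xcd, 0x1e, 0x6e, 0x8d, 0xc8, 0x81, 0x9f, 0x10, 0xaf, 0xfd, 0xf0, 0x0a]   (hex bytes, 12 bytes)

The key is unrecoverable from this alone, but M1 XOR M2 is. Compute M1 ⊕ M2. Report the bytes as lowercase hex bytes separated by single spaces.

ec dd f5 e9 b7 d1 c8 9d c0 53 e9 9b

E1 ⊕ E2 = (M1 ⊕ K) ⊕ (M2 ⊕ K) = M1 ⊕ M2 — the shared key cancels under XOR.
21 ^ cd = ec
c3 ^ 1e = dd
9b ^ 6e = f5
64 ^ 8d = e9
7f ^ c8 = b7
50 ^ 81 = d1
57 ^ 9f = c8
8d ^ 10 = 9d
6f ^ af = c0
ae ^ fd = 53
19 ^ f0 = e9
91 ^ 0a = 9b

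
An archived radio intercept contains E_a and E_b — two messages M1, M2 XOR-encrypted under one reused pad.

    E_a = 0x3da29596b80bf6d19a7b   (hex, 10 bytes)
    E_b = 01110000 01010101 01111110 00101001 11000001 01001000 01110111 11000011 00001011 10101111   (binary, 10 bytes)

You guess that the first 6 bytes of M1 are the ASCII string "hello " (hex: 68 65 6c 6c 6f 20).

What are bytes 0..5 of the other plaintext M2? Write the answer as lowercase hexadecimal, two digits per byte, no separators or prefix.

First, E_a ⊕ E_b = (M1 ⊕ K) ⊕ (M2 ⊕ K) = M1 ⊕ M2, so the key drops out. Then M2 = (M1 ⊕ M2) ⊕ M1 over the first 6 bytes.
byte 0: (3d xor 70) xor 68 = 4d xor 68 = 25
byte 1: (a2 xor 55) xor 65 = f7 xor 65 = 92
byte 2: (95 xor 7e) xor 6c = eb xor 6c = 87
byte 3: (96 xor 29) xor 6c = bf xor 6c = d3
byte 4: (b8 xor c1) xor 6f = 79 xor 6f = 16
byte 5: (0b xor 48) xor 20 = 43 xor 20 = 63

259287d31663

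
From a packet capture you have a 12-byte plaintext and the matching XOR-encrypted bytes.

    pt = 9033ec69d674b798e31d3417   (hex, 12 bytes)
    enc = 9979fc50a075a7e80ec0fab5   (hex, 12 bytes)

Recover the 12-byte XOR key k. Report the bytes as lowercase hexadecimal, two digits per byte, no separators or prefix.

Since enc = pt ⊕ k, XORing both sides with pt gives k = pt ⊕ enc.
byte 0: 90 XOR 99 = 09
byte 1: 33 XOR 79 = 4a
byte 2: ec XOR fc = 10
byte 3: 69 XOR 50 = 39
byte 4: d6 XOR a0 = 76
byte 5: 74 XOR 75 = 01
byte 6: b7 XOR a7 = 10
byte 7: 98 XOR e8 = 70
byte 8: e3 XOR 0e = ed
byte 9: 1d XOR c0 = dd
byte 10: 34 XOR fa = ce
byte 11: 17 XOR b5 = a2

094a103976011070edddcea2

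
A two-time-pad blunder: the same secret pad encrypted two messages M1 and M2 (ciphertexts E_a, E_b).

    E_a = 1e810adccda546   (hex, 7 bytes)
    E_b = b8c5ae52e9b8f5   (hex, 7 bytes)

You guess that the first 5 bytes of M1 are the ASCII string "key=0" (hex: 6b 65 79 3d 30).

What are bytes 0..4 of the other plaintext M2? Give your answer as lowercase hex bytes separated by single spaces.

First, E_a ⊕ E_b = (M1 ⊕ K) ⊕ (M2 ⊕ K) = M1 ⊕ M2, so the key drops out. Then M2 = (M1 ⊕ M2) ⊕ M1 over the first 5 bytes.
byte 0: (1e xor b8) xor 6b = a6 xor 6b = cd
byte 1: (81 xor c5) xor 65 = 44 xor 65 = 21
byte 2: (0a xor ae) xor 79 = a4 xor 79 = dd
byte 3: (dc xor 52) xor 3d = 8e xor 3d = b3
byte 4: (cd xor e9) xor 30 = 24 xor 30 = 14

cd 21 dd b3 14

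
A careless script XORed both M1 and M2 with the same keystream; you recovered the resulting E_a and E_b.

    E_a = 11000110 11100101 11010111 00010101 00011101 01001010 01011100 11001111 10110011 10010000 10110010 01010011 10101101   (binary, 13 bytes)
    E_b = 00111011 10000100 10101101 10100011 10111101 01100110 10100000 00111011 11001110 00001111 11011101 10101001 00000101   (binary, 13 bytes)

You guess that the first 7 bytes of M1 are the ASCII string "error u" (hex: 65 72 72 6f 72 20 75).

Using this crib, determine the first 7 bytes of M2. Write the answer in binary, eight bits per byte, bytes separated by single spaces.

First, E_a ⊕ E_b = (M1 ⊕ K) ⊕ (M2 ⊕ K) = M1 ⊕ M2, so the key drops out. Then M2 = (M1 ⊕ M2) ⊕ M1 over the first 7 bytes.
byte 0: (c6 ^ 3b) ^ 65 = fd ^ 65 = 98
byte 1: (e5 ^ 84) ^ 72 = 61 ^ 72 = 13
byte 2: (d7 ^ ad) ^ 72 = 7a ^ 72 = 08
byte 3: (15 ^ a3) ^ 6f = b6 ^ 6f = d9
byte 4: (1d ^ bd) ^ 72 = a0 ^ 72 = d2
byte 5: (4a ^ 66) ^ 20 = 2c ^ 20 = 0c
byte 6: (5c ^ a0) ^ 75 = fc ^ 75 = 89

10011000 00010011 00001000 11011001 11010010 00001100 10001001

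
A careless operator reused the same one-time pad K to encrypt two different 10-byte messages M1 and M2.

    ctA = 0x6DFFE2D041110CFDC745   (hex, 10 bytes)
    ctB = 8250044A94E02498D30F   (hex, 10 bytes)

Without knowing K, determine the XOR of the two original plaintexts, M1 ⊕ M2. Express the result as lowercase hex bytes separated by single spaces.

ctA ⊕ ctB = (M1 ⊕ K) ⊕ (M2 ⊕ K) = M1 ⊕ M2 — the shared key cancels under XOR.
byte 0: 01101101 ^ 10000010 = 11101111
byte 1: 11111111 ^ 01010000 = 10101111
byte 2: 11100010 ^ 00000100 = 11100110
byte 3: 11010000 ^ 01001010 = 10011010
byte 4: 01000001 ^ 10010100 = 11010101
byte 5: 00010001 ^ 11100000 = 11110001
byte 6: 00001100 ^ 00100100 = 00101000
byte 7: 11111101 ^ 10011000 = 01100101
byte 8: 11000111 ^ 11010011 = 00010100
byte 9: 01000101 ^ 00001111 = 01001010

ef af e6 9a d5 f1 28 65 14 4a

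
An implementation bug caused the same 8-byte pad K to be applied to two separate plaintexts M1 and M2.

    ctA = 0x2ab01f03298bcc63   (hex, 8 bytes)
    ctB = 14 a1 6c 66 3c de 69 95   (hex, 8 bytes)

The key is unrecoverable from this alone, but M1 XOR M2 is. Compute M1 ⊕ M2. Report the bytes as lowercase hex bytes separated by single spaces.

3e 11 73 65 15 55 a5 f6

ctA ⊕ ctB = (M1 ⊕ K) ⊕ (M2 ⊕ K) = M1 ⊕ M2 — the shared key cancels under XOR.
00101010 ⊕ 00010100 = 00111110
10110000 ⊕ 10100001 = 00010001
00011111 ⊕ 01101100 = 01110011
00000011 ⊕ 01100110 = 01100101
00101001 ⊕ 00111100 = 00010101
10001011 ⊕ 11011110 = 01010101
11001100 ⊕ 01101001 = 10100101
01100011 ⊕ 10010101 = 11110110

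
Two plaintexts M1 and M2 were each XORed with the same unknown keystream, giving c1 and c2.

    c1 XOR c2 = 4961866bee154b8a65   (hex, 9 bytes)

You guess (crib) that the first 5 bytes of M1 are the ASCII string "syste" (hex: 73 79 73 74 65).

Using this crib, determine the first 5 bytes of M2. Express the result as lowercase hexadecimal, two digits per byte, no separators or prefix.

Since c1 ⊕ c2 = M1 ⊕ M2, XORing with the guessed M1 bytes yields the corresponding M2 bytes: M2 = (c1 ⊕ c2) ⊕ M1.
byte 0: 49 ^ 73 = 3a
byte 1: 61 ^ 79 = 18
byte 2: 86 ^ 73 = f5
byte 3: 6b ^ 74 = 1f
byte 4: ee ^ 65 = 8b

3a18f51f8b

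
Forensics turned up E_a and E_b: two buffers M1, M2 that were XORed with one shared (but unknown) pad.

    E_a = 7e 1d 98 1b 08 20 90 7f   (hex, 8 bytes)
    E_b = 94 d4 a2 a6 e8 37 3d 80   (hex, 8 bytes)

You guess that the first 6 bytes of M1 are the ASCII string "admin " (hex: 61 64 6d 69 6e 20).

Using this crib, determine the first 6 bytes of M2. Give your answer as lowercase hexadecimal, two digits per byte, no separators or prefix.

8bad57d48e37

First, E_a ⊕ E_b = (M1 ⊕ K) ⊕ (M2 ⊕ K) = M1 ⊕ M2, so the key drops out. Then M2 = (M1 ⊕ M2) ⊕ M1 over the first 6 bytes.
byte 0: (7e ⊕ 94) ⊕ 61 = ea ⊕ 61 = 8b
byte 1: (1d ⊕ d4) ⊕ 64 = c9 ⊕ 64 = ad
byte 2: (98 ⊕ a2) ⊕ 6d = 3a ⊕ 6d = 57
byte 3: (1b ⊕ a6) ⊕ 69 = bd ⊕ 69 = d4
byte 4: (08 ⊕ e8) ⊕ 6e = e0 ⊕ 6e = 8e
byte 5: (20 ⊕ 37) ⊕ 20 = 17 ⊕ 20 = 37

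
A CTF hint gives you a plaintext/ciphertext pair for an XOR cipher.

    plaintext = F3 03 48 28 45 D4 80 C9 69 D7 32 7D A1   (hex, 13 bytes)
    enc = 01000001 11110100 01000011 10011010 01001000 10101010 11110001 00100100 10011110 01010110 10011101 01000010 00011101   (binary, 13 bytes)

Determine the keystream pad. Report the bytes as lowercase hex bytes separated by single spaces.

Since enc = plaintext ⊕ pad, XORing both sides with plaintext gives pad = plaintext ⊕ enc.
byte 0: 11110011 XOR 01000001 = 10110010
byte 1: 00000011 XOR 11110100 = 11110111
byte 2: 01001000 XOR 01000011 = 00001011
byte 3: 00101000 XOR 10011010 = 10110010
byte 4: 01000101 XOR 01001000 = 00001101
byte 5: 11010100 XOR 10101010 = 01111110
byte 6: 10000000 XOR 11110001 = 01110001
byte 7: 11001001 XOR 00100100 = 11101101
byte 8: 01101001 XOR 10011110 = 11110111
byte 9: 11010111 XOR 01010110 = 10000001
byte 10: 00110010 XOR 10011101 = 10101111
byte 11: 01111101 XOR 01000010 = 00111111
byte 12: 10100001 XOR 00011101 = 10111100

b2 f7 0b b2 0d 7e 71 ed f7 81 af 3f bc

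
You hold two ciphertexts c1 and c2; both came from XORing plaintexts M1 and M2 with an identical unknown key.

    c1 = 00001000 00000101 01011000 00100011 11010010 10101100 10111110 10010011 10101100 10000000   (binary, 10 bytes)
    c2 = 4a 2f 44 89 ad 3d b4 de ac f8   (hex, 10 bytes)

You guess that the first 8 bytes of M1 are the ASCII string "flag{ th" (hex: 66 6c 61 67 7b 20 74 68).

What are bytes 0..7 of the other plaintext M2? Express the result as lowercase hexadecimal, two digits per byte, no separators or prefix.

First, c1 ⊕ c2 = (M1 ⊕ K) ⊕ (M2 ⊕ K) = M1 ⊕ M2, so the key drops out. Then M2 = (M1 ⊕ M2) ⊕ M1 over the first 8 bytes.
byte 0: (08 ^ 4a) ^ 66 = 42 ^ 66 = 24
byte 1: (05 ^ 2f) ^ 6c = 2a ^ 6c = 46
byte 2: (58 ^ 44) ^ 61 = 1c ^ 61 = 7d
byte 3: (23 ^ 89) ^ 67 = aa ^ 67 = cd
byte 4: (d2 ^ ad) ^ 7b = 7f ^ 7b = 04
byte 5: (ac ^ 3d) ^ 20 = 91 ^ 20 = b1
byte 6: (be ^ b4) ^ 74 = 0a ^ 74 = 7e
byte 7: (93 ^ de) ^ 68 = 4d ^ 68 = 25

24467dcd04b17e25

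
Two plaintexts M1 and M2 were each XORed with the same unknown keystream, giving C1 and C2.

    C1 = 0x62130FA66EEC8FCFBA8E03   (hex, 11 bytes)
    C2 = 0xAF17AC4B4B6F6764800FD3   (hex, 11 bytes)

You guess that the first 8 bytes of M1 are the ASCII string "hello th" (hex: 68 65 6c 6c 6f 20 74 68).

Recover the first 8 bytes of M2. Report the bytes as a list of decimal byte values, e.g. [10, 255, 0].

[165, 97, 207, 129, 74, 163, 156, 195]

First, C1 ⊕ C2 = (M1 ⊕ K) ⊕ (M2 ⊕ K) = M1 ⊕ M2, so the key drops out. Then M2 = (M1 ⊕ M2) ⊕ M1 over the first 8 bytes.
byte 0: (62 xor af) xor 68 = cd xor 68 = a5
byte 1: (13 xor 17) xor 65 = 04 xor 65 = 61
byte 2: (0f xor ac) xor 6c = a3 xor 6c = cf
byte 3: (a6 xor 4b) xor 6c = ed xor 6c = 81
byte 4: (6e xor 4b) xor 6f = 25 xor 6f = 4a
byte 5: (ec xor 6f) xor 20 = 83 xor 20 = a3
byte 6: (8f xor 67) xor 74 = e8 xor 74 = 9c
byte 7: (cf xor 64) xor 68 = ab xor 68 = c3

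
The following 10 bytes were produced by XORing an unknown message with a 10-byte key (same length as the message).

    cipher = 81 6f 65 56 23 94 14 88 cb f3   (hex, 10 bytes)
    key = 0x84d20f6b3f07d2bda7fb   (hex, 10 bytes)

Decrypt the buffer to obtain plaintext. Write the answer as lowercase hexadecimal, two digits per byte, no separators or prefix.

81 XOR 84 = 05
6f XOR d2 = bd
65 XOR 0f = 6a
56 XOR 6b = 3d
23 XOR 3f = 1c
94 XOR 07 = 93
14 XOR d2 = c6
88 XOR bd = 35
cb XOR a7 = 6c
f3 XOR fb = 08

05bd6a3d1c93c6356c08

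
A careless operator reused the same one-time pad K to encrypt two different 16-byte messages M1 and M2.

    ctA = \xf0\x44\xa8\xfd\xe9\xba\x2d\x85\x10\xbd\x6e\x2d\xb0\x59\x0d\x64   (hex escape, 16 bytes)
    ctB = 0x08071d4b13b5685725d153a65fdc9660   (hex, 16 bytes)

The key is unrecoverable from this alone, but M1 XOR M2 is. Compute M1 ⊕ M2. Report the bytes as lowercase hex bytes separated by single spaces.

ctA ⊕ ctB = (M1 ⊕ K) ⊕ (M2 ⊕ K) = M1 ⊕ M2 — the shared key cancels under XOR.
11110000 ⊕ 00001000 = 11111000
01000100 ⊕ 00000111 = 01000011
10101000 ⊕ 00011101 = 10110101
11111101 ⊕ 01001011 = 10110110
11101001 ⊕ 00010011 = 11111010
10111010 ⊕ 10110101 = 00001111
00101101 ⊕ 01101000 = 01000101
10000101 ⊕ 01010111 = 11010010
00010000 ⊕ 00100101 = 00110101
10111101 ⊕ 11010001 = 01101100
01101110 ⊕ 01010011 = 00111101
00101101 ⊕ 10100110 = 10001011
10110000 ⊕ 01011111 = 11101111
01011001 ⊕ 11011100 = 10000101
00001101 ⊕ 10010110 = 10011011
01100100 ⊕ 01100000 = 00000100

f8 43 b5 b6 fa 0f 45 d2 35 6c 3d 8b ef 85 9b 04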